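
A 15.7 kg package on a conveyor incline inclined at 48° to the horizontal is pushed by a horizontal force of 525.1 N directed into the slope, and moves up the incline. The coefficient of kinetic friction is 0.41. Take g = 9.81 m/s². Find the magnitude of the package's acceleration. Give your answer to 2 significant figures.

The horizontal push has components F cos 48° = 525.1 × 0.6691 = 351.344 N up the incline and F sin 48° = 525.1 × 0.7431 = 390.202 N pressing into the surface.
The normal force is therefore N = mg cos 48° + F sin 48° = 103.053 + 390.202 = 493.255 N, and kinetic friction down the slope is μN = 0.41 × 493.255 = 202.235 N.
Along the incline: F cos 48° − mg sin 48° − μN = ma, so 351.344 − 114.450 − 202.235 = 15.7 a, giving a = 2.2076 m/s².

2.2 m/s²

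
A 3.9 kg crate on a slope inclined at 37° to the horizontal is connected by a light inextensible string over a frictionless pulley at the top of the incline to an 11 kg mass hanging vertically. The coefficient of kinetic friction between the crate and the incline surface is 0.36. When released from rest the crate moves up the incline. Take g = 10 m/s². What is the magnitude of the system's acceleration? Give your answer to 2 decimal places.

5.05 m/s²

For the crate on the incline: the weight component along the slope is m₁g sin 37° = 3.9 × 10 × 0.6018 = 23.470 N and the normal force is N = m₁g cos 37° = 31.147 N.
Kinetic friction opposes the crate's motion up the incline: f = μN = 0.36 × 31.147 = 11.213 N acting down the slope.
Newton's second law for the crate (up-slope positive): T − 23.470 − 11.213 = 3.9 a. For the hanging mass (downward positive): 11 × 10 − T = 11 a.
Adding the two equations eliminates T: 75.317 = 14.9 a, so a = 5.0548 m/s².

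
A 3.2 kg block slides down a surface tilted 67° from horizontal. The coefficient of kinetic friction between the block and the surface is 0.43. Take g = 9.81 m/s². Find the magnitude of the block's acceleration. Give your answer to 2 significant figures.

7.4 m/s²

Resolving the weight along the incline: the component pulling the block down the slope is mg sin 67° = 3.2 × 9.81 × 0.9205 = 28.896 N, and the normal force is N = mg cos 67° = 3.2 × 9.81 × 0.3907 = 12.265 N.
Kinetic friction acts up the slope with magnitude f = μN = 0.43 × 12.265 = 5.274 N.
Net force along the incline is 28.896 − 5.274 = 23.622 N, so a = 23.622 / 3.2 = 7.3819 m/s².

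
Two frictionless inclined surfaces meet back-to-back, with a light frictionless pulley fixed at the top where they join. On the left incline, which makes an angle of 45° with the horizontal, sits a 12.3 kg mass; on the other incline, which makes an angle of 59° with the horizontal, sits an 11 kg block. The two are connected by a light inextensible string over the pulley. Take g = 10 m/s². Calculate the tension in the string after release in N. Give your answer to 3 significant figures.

Resolve each weight along its own incline: the 12.3 kg mass has component 12.3 × 10 × sin 45° = 86.974 N down its slope, and the 11 kg mass has 11 × 10 × sin 59° = 94.288 N down its slope.
The 11 kg side's 94.288 N exceeds the other side's 86.974 N, so that mass slides down and the 12.3 kg mass slides up. Taking that direction as positive, Newton's second law for the whole system gives 94.288 − 86.974 = (12.3 + 11) a, so a = 7.314 / 23.3 = 0.3139 m/s².
For the 12.3 kg mass (up-slope positive): T − 86.974 = 12.3 × 0.3139, so T = 90.835 N.

90.8 N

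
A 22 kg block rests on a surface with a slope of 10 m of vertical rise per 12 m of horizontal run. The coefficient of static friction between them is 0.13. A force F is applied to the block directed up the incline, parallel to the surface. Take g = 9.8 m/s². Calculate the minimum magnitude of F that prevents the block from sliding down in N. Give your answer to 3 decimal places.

The normal force is N = mg cos 39.81° = 165.629 N. With F at its minimum the block is on the verge of sliding down, so static friction is at its maximum μ_s N = 0.13 × 165.629 = 21.532 N and acts up the slope.
Equilibrium along the incline: F + μ_s N = mg sin 39.81°, so F = 138.024 − 21.532 = 116.492 N.

116.492 N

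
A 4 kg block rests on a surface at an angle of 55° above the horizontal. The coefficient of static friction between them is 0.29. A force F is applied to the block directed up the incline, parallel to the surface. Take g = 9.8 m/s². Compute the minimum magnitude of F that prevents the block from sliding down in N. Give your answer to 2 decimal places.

The normal force is N = mg cos 55° = 22.484 N. With F at its minimum the block is on the verge of sliding down, so static friction is at its maximum μ_s N = 0.29 × 22.484 = 6.520 N and acts up the slope.
Equilibrium along the incline: F + μ_s N = mg sin 55°, so F = 32.111 − 6.520 = 25.591 N.

25.59 N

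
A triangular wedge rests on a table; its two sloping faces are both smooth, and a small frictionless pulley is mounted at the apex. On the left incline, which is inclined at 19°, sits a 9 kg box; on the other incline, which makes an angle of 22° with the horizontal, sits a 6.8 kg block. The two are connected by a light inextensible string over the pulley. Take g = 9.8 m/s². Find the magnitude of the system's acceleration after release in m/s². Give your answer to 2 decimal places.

Resolve each weight along its own incline: the 9 kg mass has component 9 × 9.8 × sin 19° = 28.715 N down its slope, and the 6.8 kg mass has 6.8 × 9.8 × sin 22° = 24.964 N down its slope.
The 9 kg side's 28.715 N exceeds the other side's 24.964 N, so that mass slides down and the 6.8 kg mass slides up. Taking that direction as positive, Newton's second law for the whole system gives 28.715 − 24.964 = (9 + 6.8) a, so a = 3.751 / 15.8 = 0.2374 m/s².

0.24 m/s²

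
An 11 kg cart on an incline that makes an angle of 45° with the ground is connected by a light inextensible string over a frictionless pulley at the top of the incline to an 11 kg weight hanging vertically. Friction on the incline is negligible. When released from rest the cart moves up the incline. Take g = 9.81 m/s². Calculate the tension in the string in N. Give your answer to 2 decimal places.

For the cart on the incline: the weight component along the slope is m₁g sin 45° = 11 × 9.81 × 0.7071 = 76.303 N and the normal force is N = m₁g cos 45° = 76.304 N.
Newton's second law for the cart (up-slope positive): T − 76.303 = 11 a. For the hanging weight (downward positive): 11 × 9.81 − T = 11 a.
Adding the two equations eliminates T: 31.607 = 22 a, so a = 1.4367 m/s².
Then from the hanging weight's equation, T = 11 × (9.81 − 1.4367) = 92.106 N.

92.11 N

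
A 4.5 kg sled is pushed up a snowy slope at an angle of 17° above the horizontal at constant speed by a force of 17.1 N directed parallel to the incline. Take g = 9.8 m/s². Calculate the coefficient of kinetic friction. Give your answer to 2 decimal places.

0.10

At constant speed ΣF = 0 along the incline. The applied 17.1 N acts up the slope; the weight component mg sin 17° = 12.894 N and kinetic friction μN both act down the slope.
So 17.1 = 12.894 + μ × 42.173, giving μ = (17.1 − 12.894) / 42.173 = 0.0997.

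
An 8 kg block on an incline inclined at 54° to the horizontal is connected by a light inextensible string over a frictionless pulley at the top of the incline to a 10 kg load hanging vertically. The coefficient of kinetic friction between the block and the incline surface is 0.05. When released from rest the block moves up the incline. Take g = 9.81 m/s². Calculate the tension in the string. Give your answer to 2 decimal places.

For the block on the incline: the weight component along the slope is m₁g sin 54° = 8 × 9.81 × 0.8090 = 63.490 N and the normal force is N = m₁g cos 54° = 46.129 N.
Kinetic friction opposes the block's motion up the incline: f = μN = 0.05 × 46.129 = 2.306 N acting down the slope.
Newton's second law for the block (up-slope positive): T − 63.490 − 2.306 = 8 a. For the hanging load (downward positive): 10 × 9.81 − T = 10 a.
Adding the two equations eliminates T: 32.304 = 18 a, so a = 1.7947 m/s².
Then from the hanging load's equation, T = 10 × (9.81 − 1.7947) = 80.153 N.

80.15 N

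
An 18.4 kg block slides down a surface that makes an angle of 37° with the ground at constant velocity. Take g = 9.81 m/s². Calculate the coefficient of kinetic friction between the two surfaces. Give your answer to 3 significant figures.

At constant velocity the net force along the incline is zero: mg sin 37° = μ mg cos 37°.
So μ = tan 37° = 0.6018 / 0.7986 = 0.7536.

0.754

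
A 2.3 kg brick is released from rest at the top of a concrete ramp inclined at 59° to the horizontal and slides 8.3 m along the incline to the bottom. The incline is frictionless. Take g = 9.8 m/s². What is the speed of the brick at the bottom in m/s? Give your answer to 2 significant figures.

12 m/s

The weight component along the incline is mg sin 59° = 19.321 N and the normal force is N = mg cos 59° = 11.609 N.
With no friction, a = g sin 59° = 8.4002 m/s².
Starting from rest over a distance of 8.3 m, v² = 2aL = 2 × 8.4002 × 8.3 = 139.4433, so v = 11.8086 m/s.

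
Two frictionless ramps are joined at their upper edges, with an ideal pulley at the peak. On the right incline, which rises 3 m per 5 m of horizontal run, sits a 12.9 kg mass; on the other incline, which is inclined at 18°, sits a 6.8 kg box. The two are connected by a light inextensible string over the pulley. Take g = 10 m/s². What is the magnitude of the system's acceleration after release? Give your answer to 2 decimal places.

Resolve each weight along its own incline: the 12.9 kg mass has component 12.9 × 10 × sin 30.96° = 66.370 N down its slope, and the 6.8 kg mass has 6.8 × 10 × sin 18° = 21.013 N down its slope.
The 12.9 kg side's 66.370 N exceeds the other side's 21.013 N, so that mass slides down and the 6.8 kg mass slides up. Taking that direction as positive, Newton's second law for the whole system gives 66.370 − 21.013 = (12.9 + 6.8) a, so a = 45.357 / 19.7 = 2.3024 m/s².

2.30 m/s²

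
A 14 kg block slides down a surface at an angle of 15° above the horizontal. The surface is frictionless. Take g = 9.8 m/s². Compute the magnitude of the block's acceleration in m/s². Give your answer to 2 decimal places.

2.54 m/s²

Resolving the weight along the incline: the component pulling the block down the slope is mg sin 15° = 14 × 9.8 × 0.2588 = 35.507 N, and the normal force is N = mg cos 15° = 14 × 9.8 × 0.9659 = 132.521 N.
With no friction the net force along the incline is 35.507 N, so a = g sin 15° = 35.507 / 14 = 2.5362 m/s².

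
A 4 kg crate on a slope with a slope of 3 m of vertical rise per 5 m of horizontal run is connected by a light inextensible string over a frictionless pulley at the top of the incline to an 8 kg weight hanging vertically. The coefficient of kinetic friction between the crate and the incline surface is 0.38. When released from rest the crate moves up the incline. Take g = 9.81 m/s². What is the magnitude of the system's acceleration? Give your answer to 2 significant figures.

For the crate on the incline: the weight component along the slope is m₁g sin 30.96° = 4 × 9.81 × 0.5145 = 20.189 N and the normal force is N = m₁g cos 30.96° = 33.648 N.
Kinetic friction opposes the crate's motion up the incline: f = μN = 0.38 × 33.648 = 12.786 N acting down the slope.
Newton's second law for the crate (up-slope positive): T − 20.189 − 12.786 = 4 a. For the hanging weight (downward positive): 8 × 9.81 − T = 8 a.
Adding the two equations eliminates T: 45.505 = 12 a, so a = 3.7921 m/s².

3.8 m/s²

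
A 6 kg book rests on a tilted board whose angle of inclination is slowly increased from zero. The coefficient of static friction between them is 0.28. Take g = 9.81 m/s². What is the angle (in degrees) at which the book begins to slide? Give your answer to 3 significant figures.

At the threshold of sliding, static friction is at its maximum μ_s N and exactly balances the weight component along the incline: mg sin θ = μ_s mg cos θ.
Hence tan θ = μ_s = 0.28, so θ = arctan(0.28) = 15.6422°.

15.6°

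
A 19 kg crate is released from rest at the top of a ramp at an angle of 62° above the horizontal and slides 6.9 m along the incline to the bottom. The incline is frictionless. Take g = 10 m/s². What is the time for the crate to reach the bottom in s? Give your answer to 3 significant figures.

1.25 s

The weight component along the incline is mg sin 62° = 167.760 N and the normal force is N = mg cos 62° = 89.200 N.
With no friction, a = g sin 62° = 8.8295 m/s².
Starting from rest, L = ½at², so t = √(2L/a) = √(2 × 6.9 / 8.8295) = 1.2502 s.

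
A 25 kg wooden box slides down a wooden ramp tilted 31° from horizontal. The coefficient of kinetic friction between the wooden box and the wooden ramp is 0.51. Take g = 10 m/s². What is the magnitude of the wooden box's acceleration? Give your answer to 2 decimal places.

0.78 m/s²

Resolving the weight along the incline: the component pulling the wooden box down the slope is mg sin 31° = 25 × 10 × 0.5150 = 128.750 N, and the normal force is N = mg cos 31° = 25 × 10 × 0.8572 = 214.300 N.
Kinetic friction acts up the slope with magnitude f = μN = 0.51 × 214.300 = 109.293 N.
Net force along the incline is 128.750 − 109.293 = 19.457 N, so a = 19.457 / 25 = 0.7783 m/s².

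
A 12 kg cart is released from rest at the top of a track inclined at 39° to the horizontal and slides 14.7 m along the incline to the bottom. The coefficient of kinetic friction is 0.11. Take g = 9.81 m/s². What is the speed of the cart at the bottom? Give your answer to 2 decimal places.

The weight component along the incline is mg sin 39° = 74.084 N and the normal force is N = mg cos 39° = 91.486 N.
Friction up the slope is f = μN = 0.11 × 91.486 = 10.063 N, so the net downslope force is 74.084 − 10.063 = 64.021 N and a = 64.021 / 12 = 5.3351 m/s².
Starting from rest over a distance of 14.7 m, v² = 2aL = 2 × 5.3351 × 14.7 = 156.8519, so v = 12.5241 m/s.

12.52 m/s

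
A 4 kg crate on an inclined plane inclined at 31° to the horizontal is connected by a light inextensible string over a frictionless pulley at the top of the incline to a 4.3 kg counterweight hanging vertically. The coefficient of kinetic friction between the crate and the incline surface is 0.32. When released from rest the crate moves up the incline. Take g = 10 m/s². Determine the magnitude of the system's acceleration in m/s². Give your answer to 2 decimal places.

For the crate on the incline: the weight component along the slope is m₁g sin 31° = 4 × 10 × 0.5150 = 20.600 N and the normal force is N = m₁g cos 31° = 34.287 N.
Kinetic friction opposes the crate's motion up the incline: f = μN = 0.32 × 34.287 = 10.972 N acting down the slope.
Newton's second law for the crate (up-slope positive): T − 20.600 − 10.972 = 4 a. For the hanging counterweight (downward positive): 4.3 × 10 − T = 4.3 a.
Adding the two equations eliminates T: 11.428 = 8.3 a, so a = 1.3769 m/s².

1.38 m/s²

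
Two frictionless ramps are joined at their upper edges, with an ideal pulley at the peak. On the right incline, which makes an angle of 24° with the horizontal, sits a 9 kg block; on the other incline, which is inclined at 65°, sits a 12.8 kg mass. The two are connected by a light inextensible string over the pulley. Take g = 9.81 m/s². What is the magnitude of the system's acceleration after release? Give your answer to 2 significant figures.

3.6 m/s²

Resolve each weight along its own incline: the 9 kg mass has component 9 × 9.81 × sin 24° = 35.911 N down its slope, and the 12.8 kg mass has 12.8 × 9.81 × sin 65° = 113.803 N down its slope.
The 12.8 kg side's 113.803 N exceeds the other side's 35.911 N, so that mass slides down and the 9 kg mass slides up. Taking that direction as positive, Newton's second law for the whole system gives 113.803 − 35.911 = (9 + 12.8) a, so a = 77.892 / 21.8 = 3.5730 m/s².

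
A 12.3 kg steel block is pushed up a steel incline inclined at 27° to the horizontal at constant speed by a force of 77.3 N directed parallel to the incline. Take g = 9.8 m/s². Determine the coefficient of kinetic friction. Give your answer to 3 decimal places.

At constant speed ΣF = 0 along the incline. The applied 77.3 N acts up the slope; the weight component mg sin 27° = 54.724 N and kinetic friction μN both act down the slope.
So 77.3 = 54.724 + μ × 107.402, giving μ = (77.3 − 54.724) / 107.402 = 0.2102.

0.210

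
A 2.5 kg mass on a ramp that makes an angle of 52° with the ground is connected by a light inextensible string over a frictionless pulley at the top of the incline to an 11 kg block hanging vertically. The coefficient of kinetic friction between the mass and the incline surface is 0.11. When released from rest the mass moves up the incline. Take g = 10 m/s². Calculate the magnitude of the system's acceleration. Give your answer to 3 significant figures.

For the mass on the incline: the weight component along the slope is m₁g sin 52° = 2.5 × 10 × 0.7880 = 19.700 N and the normal force is N = m₁g cos 52° = 15.392 N.
Kinetic friction opposes the mass's motion up the incline: f = μN = 0.11 × 15.392 = 1.693 N acting down the slope.
Newton's second law for the mass (up-slope positive): T − 19.700 − 1.693 = 2.5 a. For the hanging block (downward positive): 11 × 10 − T = 11 a.
Adding the two equations eliminates T: 88.607 = 13.5 a, so a = 6.5635 m/s².

6.56 m/s²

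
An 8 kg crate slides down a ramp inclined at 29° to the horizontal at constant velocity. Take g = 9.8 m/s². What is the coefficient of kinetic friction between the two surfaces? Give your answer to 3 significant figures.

0.554

At constant velocity the net force along the incline is zero: mg sin 29° = μ mg cos 29°.
So μ = tan 29° = 0.4848 / 0.8746 = 0.5543.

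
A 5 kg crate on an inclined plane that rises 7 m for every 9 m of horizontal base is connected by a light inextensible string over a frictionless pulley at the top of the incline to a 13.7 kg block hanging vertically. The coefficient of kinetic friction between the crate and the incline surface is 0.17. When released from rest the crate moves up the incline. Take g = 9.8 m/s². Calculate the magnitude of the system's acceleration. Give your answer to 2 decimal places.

5.22 m/s²

For the crate on the incline: the weight component along the slope is m₁g sin 37.87° = 5 × 9.8 × 0.6139 = 30.081 N and the normal force is N = m₁g cos 37.87° = 38.678 N.
Kinetic friction opposes the crate's motion up the incline: f = μN = 0.17 × 38.678 = 6.575 N acting down the slope.
Newton's second law for the crate (up-slope positive): T − 30.081 − 6.575 = 5 a. For the hanging block (downward positive): 13.7 × 9.8 − T = 13.7 a.
Adding the two equations eliminates T: 97.604 = 18.7 a, so a = 5.2195 m/s².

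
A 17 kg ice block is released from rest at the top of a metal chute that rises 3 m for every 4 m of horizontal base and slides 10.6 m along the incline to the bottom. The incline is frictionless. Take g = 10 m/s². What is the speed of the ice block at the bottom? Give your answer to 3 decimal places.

The weight component along the incline is mg sin 36.87° = 102.000 N and the normal force is N = mg cos 36.87° = 136.000 N.
With no friction, a = g sin 36.87° = 6.0000 m/s².
Starting from rest over a distance of 10.6 m, v² = 2aL = 2 × 6.0000 × 10.6 = 127.2000, so v = 11.2783 m/s.

11.278 m/s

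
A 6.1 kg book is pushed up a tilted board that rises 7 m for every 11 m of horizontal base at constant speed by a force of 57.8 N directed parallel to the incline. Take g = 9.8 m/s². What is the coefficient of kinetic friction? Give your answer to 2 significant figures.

At constant speed ΣF = 0 along the incline. The applied 57.8 N acts up the slope; the weight component mg sin 32.47° = 32.094 N and kinetic friction μN both act down the slope.
So 57.8 = 32.094 + μ × 50.434, giving μ = (57.8 − 32.094) / 50.434 = 0.5097.

0.51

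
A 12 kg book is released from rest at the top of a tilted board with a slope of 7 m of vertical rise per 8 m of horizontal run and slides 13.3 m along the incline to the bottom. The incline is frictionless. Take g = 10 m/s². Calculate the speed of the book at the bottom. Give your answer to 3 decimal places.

The weight component along the incline is mg sin 41.19° = 79.021 N and the normal force is N = mg cos 41.19° = 90.309 N.
With no friction, a = g sin 41.19° = 6.5850 m/s².
Starting from rest over a distance of 13.3 m, v² = 2aL = 2 × 6.5850 × 13.3 = 175.1610, so v = 13.2348 m/s.

13.235 m/s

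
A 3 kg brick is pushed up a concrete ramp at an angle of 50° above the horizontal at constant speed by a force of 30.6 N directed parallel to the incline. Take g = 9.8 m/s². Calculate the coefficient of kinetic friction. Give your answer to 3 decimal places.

At constant speed ΣF = 0 along the incline. The applied 30.6 N acts up the slope; the weight component mg sin 50° = 22.522 N and kinetic friction μN both act down the slope.
So 30.6 = 22.522 + μ × 18.898, giving μ = (30.6 − 22.522) / 18.898 = 0.4275.

0.427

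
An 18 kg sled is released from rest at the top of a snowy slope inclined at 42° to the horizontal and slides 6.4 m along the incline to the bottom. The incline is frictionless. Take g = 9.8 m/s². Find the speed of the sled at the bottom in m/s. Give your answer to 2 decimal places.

9.16 m/s

The weight component along the incline is mg sin 42° = 118.035 N and the normal force is N = mg cos 42° = 131.091 N.
With no friction, a = g sin 42° = 6.5575 m/s².
Starting from rest over a distance of 6.4 m, v² = 2aL = 2 × 6.5575 × 6.4 = 83.9360, so v = 9.1617 m/s.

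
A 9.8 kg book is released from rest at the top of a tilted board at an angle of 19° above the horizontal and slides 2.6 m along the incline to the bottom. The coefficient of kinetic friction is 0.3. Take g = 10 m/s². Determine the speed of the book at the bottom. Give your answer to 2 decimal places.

The weight component along the incline is mg sin 19° = 31.906 N and the normal force is N = mg cos 19° = 92.661 N.
Friction up the slope is f = μN = 0.3 × 92.661 = 27.798 N, so the net downslope force is 31.906 − 27.798 = 4.108 N and a = 4.108 / 9.8 = 0.4192 m/s².
Starting from rest over a distance of 2.6 m, v² = 2aL = 2 × 0.4192 × 2.6 = 2.1798, so v = 1.4764 m/s.

1.48 m/s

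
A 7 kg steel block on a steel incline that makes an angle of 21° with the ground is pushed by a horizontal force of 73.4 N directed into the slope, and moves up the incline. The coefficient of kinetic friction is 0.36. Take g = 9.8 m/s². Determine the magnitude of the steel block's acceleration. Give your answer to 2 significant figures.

The horizontal push has components F cos 21° = 73.4 × 0.9336 = 68.526 N up the incline and F sin 21° = 73.4 × 0.3584 = 26.307 N pressing into the surface.
The normal force is therefore N = mg cos 21° + F sin 21° = 64.045 + 26.307 = 90.352 N, and kinetic friction down the slope is μN = 0.36 × 90.352 = 32.527 N.
Along the incline: F cos 21° − mg sin 21° − μN = ma, so 68.526 − 24.586 − 32.527 = 7 a, giving a = 1.6304 m/s².

1.6 m/s²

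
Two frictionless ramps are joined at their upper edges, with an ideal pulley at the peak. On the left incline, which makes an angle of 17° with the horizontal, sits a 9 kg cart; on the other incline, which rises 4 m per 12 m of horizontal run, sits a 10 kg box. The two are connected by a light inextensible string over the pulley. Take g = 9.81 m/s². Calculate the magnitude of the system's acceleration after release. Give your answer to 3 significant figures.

Resolve each weight along its own incline: the 9 kg mass has component 9 × 9.81 × sin 17° = 25.813 N down its slope, and the 10 kg mass has 10 × 9.81 × sin 18.43° = 31.022 N down its slope.
The 10 kg side's 31.022 N exceeds the other side's 25.813 N, so that mass slides down and the 9 kg mass slides up. Taking that direction as positive, Newton's second law for the whole system gives 31.022 − 25.813 = (9 + 10) a, so a = 5.209 / 19 = 0.2742 m/s².

0.274 m/s²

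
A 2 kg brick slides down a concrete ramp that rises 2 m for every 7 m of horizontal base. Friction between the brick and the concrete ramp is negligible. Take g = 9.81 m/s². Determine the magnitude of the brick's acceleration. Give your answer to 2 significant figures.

2.7 m/s²

Resolving the weight along the incline: the component pulling the brick down the slope is mg sin 15.95° = 2 × 9.81 × 0.2747 = 5.390 N, and the normal force is N = mg cos 15.95° = 2 × 9.81 × 0.9615 = 18.865 N.
With no friction the net force along the incline is 5.390 N, so a = g sin 15.95° = 5.390 / 2 = 2.6950 m/s².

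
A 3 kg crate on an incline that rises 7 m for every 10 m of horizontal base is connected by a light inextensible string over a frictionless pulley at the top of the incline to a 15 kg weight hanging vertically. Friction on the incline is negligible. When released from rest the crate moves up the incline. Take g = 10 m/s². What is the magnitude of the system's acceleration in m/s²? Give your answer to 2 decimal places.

For the crate on the incline: the weight component along the slope is m₁g sin 34.99° = 3 × 10 × 0.5735 = 17.205 N and the normal force is N = m₁g cos 34.99° = 24.577 N.
Newton's second law for the crate (up-slope positive): T − 17.205 = 3 a. For the hanging weight (downward positive): 15 × 10 − T = 15 a.
Adding the two equations eliminates T: 132.795 = 18 a, so a = 7.3775 m/s².

7.38 m/s²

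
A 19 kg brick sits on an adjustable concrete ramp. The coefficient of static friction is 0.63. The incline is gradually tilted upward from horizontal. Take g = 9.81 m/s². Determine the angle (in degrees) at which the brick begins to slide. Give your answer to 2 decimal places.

At the threshold of sliding, static friction is at its maximum μ_s N and exactly balances the weight component along the incline: mg sin θ = μ_s mg cos θ.
Hence tan θ = μ_s = 0.63, so θ = arctan(0.63) = 32.2109°.

32.21°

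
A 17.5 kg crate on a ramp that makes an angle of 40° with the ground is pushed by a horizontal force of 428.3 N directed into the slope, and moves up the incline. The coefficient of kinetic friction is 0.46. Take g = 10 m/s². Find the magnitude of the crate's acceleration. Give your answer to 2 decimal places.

The horizontal push has components F cos 40° = 428.3 × 0.7660 = 328.078 N up the incline and F sin 40° = 428.3 × 0.6428 = 275.311 N pressing into the surface.
The normal force is therefore N = mg cos 40° + F sin 40° = 134.050 + 275.311 = 409.361 N, and kinetic friction down the slope is μN = 0.46 × 409.361 = 188.306 N.
Along the incline: F cos 40° − mg sin 40° − μN = ma, so 328.078 − 112.490 − 188.306 = 17.5 a, giving a = 1.5590 m/s².

1.56 m/s²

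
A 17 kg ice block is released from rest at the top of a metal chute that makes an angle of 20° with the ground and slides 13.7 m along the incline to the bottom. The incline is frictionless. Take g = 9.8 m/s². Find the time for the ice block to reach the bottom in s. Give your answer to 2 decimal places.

The weight component along the incline is mg sin 20° = 56.981 N and the normal force is N = mg cos 20° = 156.553 N.
With no friction, a = g sin 20° = 3.3518 m/s².
Starting from rest, L = ½at², so t = √(2L/a) = √(2 × 13.7 / 3.3518) = 2.8591 s.

2.86 s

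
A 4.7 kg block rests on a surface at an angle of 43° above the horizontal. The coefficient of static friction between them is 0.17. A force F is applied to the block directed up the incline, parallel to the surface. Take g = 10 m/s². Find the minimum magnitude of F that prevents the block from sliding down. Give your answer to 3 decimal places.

The normal force is N = mg cos 43° = 34.374 N. With F at its minimum the block is on the verge of sliding down, so static friction is at its maximum μ_s N = 0.17 × 34.374 = 5.844 N and acts up the slope.
Equilibrium along the incline: F + μ_s N = mg sin 43°, so F = 32.054 − 5.844 = 26.210 N.

26.210 N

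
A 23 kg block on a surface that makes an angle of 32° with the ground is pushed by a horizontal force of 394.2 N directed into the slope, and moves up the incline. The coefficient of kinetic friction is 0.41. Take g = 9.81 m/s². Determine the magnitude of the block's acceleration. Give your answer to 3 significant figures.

2.20 m/s²

The horizontal push has components F cos 32° = 394.2 × 0.8480 = 334.282 N up the incline and F sin 32° = 394.2 × 0.5299 = 208.887 N pressing into the surface.
The normal force is therefore N = mg cos 32° + F sin 32° = 191.334 + 208.887 = 400.221 N, and kinetic friction down the slope is μN = 0.41 × 400.221 = 164.091 N.
Along the incline: F cos 32° − mg sin 32° − μN = ma, so 334.282 − 119.561 − 164.091 = 23 a, giving a = 2.2013 m/s².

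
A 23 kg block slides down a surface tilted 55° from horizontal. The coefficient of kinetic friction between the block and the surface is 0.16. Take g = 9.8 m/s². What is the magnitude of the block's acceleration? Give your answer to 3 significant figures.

7.13 m/s²

Resolving the weight along the incline: the component pulling the block down the slope is mg sin 55° = 23 × 9.8 × 0.8192 = 184.648 N, and the normal force is N = mg cos 55° = 23 × 9.8 × 0.5736 = 129.289 N.
Kinetic friction acts up the slope with magnitude f = μN = 0.16 × 129.289 = 20.686 N.
Net force along the incline is 184.648 − 20.686 = 163.962 N, so a = 163.962 / 23 = 7.1288 m/s².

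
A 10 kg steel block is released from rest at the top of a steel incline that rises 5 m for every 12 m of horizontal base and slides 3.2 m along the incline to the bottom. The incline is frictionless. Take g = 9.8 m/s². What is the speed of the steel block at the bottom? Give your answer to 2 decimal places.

4.91 m/s

The weight component along the incline is mg sin 22.62° = 37.692 N and the normal force is N = mg cos 22.62° = 90.462 N.
With no friction, a = g sin 22.62° = 3.7692 m/s².
Starting from rest over a distance of 3.2 m, v² = 2aL = 2 × 3.7692 × 3.2 = 24.1229, so v = 4.9115 m/s.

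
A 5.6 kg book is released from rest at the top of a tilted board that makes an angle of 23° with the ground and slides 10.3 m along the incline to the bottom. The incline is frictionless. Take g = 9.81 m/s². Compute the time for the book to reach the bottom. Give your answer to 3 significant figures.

2.32 s

The weight component along the incline is mg sin 23° = 21.465 N and the normal force is N = mg cos 23° = 50.569 N.
With no friction, a = g sin 23° = 3.8331 m/s².
Starting from rest, L = ½at², so t = √(2L/a) = √(2 × 10.3 / 3.8331) = 2.3182 s.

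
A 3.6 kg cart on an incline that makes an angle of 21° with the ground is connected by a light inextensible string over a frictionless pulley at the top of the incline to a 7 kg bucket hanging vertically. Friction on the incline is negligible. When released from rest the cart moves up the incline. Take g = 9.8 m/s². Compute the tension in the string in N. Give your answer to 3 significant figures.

For the cart on the incline: the weight component along the slope is m₁g sin 21° = 3.6 × 9.8 × 0.3584 = 12.644 N and the normal force is N = m₁g cos 21° = 32.937 N.
Newton's second law for the cart (up-slope positive): T − 12.644 = 3.6 a. For the hanging bucket (downward positive): 7 × 9.8 − T = 7 a.
Adding the two equations eliminates T: 55.956 = 10.6 a, so a = 5.2789 m/s².
Then from the hanging bucket's equation, T = 7 × (9.8 − 5.2789) = 31.648 N.

31.6 N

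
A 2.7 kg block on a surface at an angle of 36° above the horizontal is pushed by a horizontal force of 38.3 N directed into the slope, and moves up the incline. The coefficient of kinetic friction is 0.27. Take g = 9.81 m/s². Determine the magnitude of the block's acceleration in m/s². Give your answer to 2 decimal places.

1.32 m/s²

The horizontal push has components F cos 36° = 38.3 × 0.8090 = 30.985 N up the incline and F sin 36° = 38.3 × 0.5878 = 22.513 N pressing into the surface.
The normal force is therefore N = mg cos 36° + F sin 36° = 21.428 + 22.513 = 43.941 N, and kinetic friction down the slope is μN = 0.27 × 43.941 = 11.864 N.
Along the incline: F cos 36° − mg sin 36° − μN = ma, so 30.985 − 15.569 − 11.864 = 2.7 a, giving a = 1.3156 m/s².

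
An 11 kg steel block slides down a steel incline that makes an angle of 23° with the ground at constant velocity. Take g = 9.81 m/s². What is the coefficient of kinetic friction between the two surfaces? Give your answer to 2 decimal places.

At constant velocity the net force along the incline is zero: mg sin 23° = μ mg cos 23°.
So μ = tan 23° = 0.3907 / 0.9205 = 0.4244.

0.42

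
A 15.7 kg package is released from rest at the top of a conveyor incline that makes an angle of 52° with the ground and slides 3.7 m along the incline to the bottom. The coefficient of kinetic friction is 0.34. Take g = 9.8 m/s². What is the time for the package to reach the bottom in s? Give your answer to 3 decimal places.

The weight component along the incline is mg sin 52° = 121.243 N and the normal force is N = mg cos 52° = 94.726 N.
Friction up the slope is f = μN = 0.34 × 94.726 = 32.207 N, so the net downslope force is 121.243 − 32.207 = 89.036 N and a = 89.036 / 15.7 = 5.6711 m/s².
Starting from rest, L = ½at², so t = √(2L/a) = √(2 × 3.7 / 5.6711) = 1.1423 s.

1.142 s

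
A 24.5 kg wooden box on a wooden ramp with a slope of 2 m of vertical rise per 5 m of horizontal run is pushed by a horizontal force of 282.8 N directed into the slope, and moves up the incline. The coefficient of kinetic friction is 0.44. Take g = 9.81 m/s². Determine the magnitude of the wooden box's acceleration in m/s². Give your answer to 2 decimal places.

1.18 m/s²

The horizontal push has components F cos 21.80° = 282.8 × 0.9285 = 262.580 N up the incline and F sin 21.80° = 282.8 × 0.3714 = 105.032 N pressing into the surface.
The normal force is therefore N = mg cos 21.80° + F sin 21.80° = 223.160 + 105.032 = 328.192 N, and kinetic friction down the slope is μN = 0.44 × 328.192 = 144.404 N.
Along the incline: F cos 21.80° − mg sin 21.80° − μN = ma, so 262.580 − 89.264 − 144.404 = 24.5 a, giving a = 1.1801 m/s².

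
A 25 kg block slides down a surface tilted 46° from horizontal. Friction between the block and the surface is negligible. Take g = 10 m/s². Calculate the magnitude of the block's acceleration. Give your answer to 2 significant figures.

7.2 m/s²

Resolving the weight along the incline: the component pulling the block down the slope is mg sin 46° = 25 × 10 × 0.7193 = 179.825 N, and the normal force is N = mg cos 46° = 25 × 10 × 0.6947 = 173.675 N.
With no friction the net force along the incline is 179.825 N, so a = g sin 46° = 179.825 / 25 = 7.1930 m/s².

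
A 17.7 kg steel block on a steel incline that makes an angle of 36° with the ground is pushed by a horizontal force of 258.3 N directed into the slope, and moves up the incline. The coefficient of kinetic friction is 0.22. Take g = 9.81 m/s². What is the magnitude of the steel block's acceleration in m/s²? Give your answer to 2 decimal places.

2.41 m/s²

The horizontal push has components F cos 36° = 258.3 × 0.8090 = 208.965 N up the incline and F sin 36° = 258.3 × 0.5878 = 151.829 N pressing into the surface.
The normal force is therefore N = mg cos 36° + F sin 36° = 140.472 + 151.829 = 292.301 N, and kinetic friction down the slope is μN = 0.22 × 292.301 = 64.306 N.
Along the incline: F cos 36° − mg sin 36° − μN = ma, so 208.965 − 102.064 − 64.306 = 17.7 a, giving a = 2.4065 m/s².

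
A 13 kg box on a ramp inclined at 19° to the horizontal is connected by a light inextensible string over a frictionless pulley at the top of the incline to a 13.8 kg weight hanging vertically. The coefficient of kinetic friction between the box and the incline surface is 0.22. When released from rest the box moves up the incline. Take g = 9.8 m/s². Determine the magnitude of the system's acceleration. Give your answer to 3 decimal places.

2.510 m/s²

For the box on the incline: the weight component along the slope is m₁g sin 19° = 13 × 9.8 × 0.3256 = 41.481 N and the normal force is N = m₁g cos 19° = 120.459 N.
Kinetic friction opposes the box's motion up the incline: f = μN = 0.22 × 120.459 = 26.501 N acting down the slope.
Newton's second law for the box (up-slope positive): T − 41.481 − 26.501 = 13 a. For the hanging weight (downward positive): 13.8 × 9.8 − T = 13.8 a.
Adding the two equations eliminates T: 67.258 = 26.8 a, so a = 2.5096 m/s².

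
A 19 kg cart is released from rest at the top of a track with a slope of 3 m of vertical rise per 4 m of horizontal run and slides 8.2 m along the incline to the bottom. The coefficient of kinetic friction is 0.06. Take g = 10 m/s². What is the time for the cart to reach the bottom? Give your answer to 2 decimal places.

The weight component along the incline is mg sin 36.87° = 114.000 N and the normal force is N = mg cos 36.87° = 152.000 N.
Friction up the slope is f = μN = 0.06 × 152.000 = 9.120 N, so the net downslope force is 114.000 − 9.120 = 104.880 N and a = 104.880 / 19 = 5.5200 m/s².
Starting from rest, L = ½at², so t = √(2L/a) = √(2 × 8.2 / 5.5200) = 1.7237 s.

1.72 s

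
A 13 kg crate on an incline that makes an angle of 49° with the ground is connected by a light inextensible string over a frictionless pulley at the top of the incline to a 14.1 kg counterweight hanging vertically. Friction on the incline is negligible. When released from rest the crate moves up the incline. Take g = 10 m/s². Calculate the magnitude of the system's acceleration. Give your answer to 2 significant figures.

1.6 m/s²

For the crate on the incline: the weight component along the slope is m₁g sin 49° = 13 × 10 × 0.7547 = 98.111 N and the normal force is N = m₁g cos 49° = 85.288 N.
Newton's second law for the crate (up-slope positive): T − 98.111 = 13 a. For the hanging counterweight (downward positive): 14.1 × 10 − T = 14.1 a.
Adding the two equations eliminates T: 42.889 = 27.1 a, so a = 1.5826 m/s².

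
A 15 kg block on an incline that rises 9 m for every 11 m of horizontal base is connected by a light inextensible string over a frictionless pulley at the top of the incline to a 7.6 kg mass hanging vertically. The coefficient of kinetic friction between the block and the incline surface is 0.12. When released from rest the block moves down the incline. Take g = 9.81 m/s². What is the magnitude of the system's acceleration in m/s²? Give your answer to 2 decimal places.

0.22 m/s²

For the block on the incline: the weight component along the slope is m₁g sin 39.29° = 15 × 9.81 × 0.6332 = 93.175 N and the normal force is N = m₁g cos 39.29° = 113.888 N.
Kinetic friction opposes the block's motion down the incline: f = μN = 0.12 × 113.888 = 13.667 N acting up the slope.
Newton's second law for the block (down-slope positive): 93.175 − 13.667 − T = 15 a. For the hanging mass (upward positive): T − 7.6 × 9.81 = 7.6 a.
Adding the two equations eliminates T: 4.952 = 22.6 a, so a = 0.2191 m/s².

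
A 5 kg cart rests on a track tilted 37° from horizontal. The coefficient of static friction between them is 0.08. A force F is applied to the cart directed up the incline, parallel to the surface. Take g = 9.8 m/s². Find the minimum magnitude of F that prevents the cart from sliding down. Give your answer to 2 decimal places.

The normal force is N = mg cos 37° = 39.133 N. With F at its minimum the cart is on the verge of sliding down, so static friction is at its maximum μ_s N = 0.08 × 39.133 = 3.131 N and acts up the slope.
Equilibrium along the incline: F + μ_s N = mg sin 37°, so F = 29.489 − 3.131 = 26.358 N.

26.36 N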